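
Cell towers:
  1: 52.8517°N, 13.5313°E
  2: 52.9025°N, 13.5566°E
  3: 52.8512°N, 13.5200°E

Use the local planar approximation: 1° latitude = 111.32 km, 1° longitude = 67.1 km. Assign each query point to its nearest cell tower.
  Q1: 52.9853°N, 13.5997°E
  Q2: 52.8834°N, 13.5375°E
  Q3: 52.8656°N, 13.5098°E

Q1→2; Q2→2; Q3→3

Q1 at 52.9853°N, 13.5997°E:
  1: 15.5644 km
  2: 9.6603 km
  3: 15.8570 km
  → nearest: 2 (9.6603 km)
Q2 at 52.8834°N, 13.5375°E:
  1: 3.5533 km
  2: 2.4826 km
  3: 3.7719 km
  → nearest: 2 (2.4826 km)
Q3 at 52.8656°N, 13.5098°E:
  1: 2.1155 km
  2: 5.1706 km
  3: 1.7430 km
  → nearest: 3 (1.7430 km)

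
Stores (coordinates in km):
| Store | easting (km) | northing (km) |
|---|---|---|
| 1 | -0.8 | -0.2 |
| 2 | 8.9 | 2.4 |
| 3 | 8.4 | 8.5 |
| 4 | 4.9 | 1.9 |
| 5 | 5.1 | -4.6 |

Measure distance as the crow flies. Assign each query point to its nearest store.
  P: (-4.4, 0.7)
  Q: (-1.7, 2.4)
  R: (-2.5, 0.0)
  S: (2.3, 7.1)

P→1; Q→1; R→1; S→4

P at (-4.4, 0.7):
  1: √((3.6)² + (-0.9)²) = √(12.960 + 0.810) = 3.7 km
  2: √((13.3)² + (1.7)²) = √(176.890 + 2.890) = 13.4 km
  3: √((12.8)² + (7.8)²) = √(163.840 + 60.840) = 15.0 km
  4: √((9.3)² + (1.2)²) = √(86.490 + 1.440) = 9.4 km
  5: √((9.5)² + (-5.3)²) = √(90.250 + 28.090) = 10.9 km
  → nearest: 1 (3.7 km)
Q at (-1.7, 2.4):
  1: √((0.9)² + (-2.6)²) = √(0.810 + 6.760) = 2.8 km
  2: √((10.6)² + (0.0)²) = √(112.360 + 0.000) = 10.6 km
  3: √((10.1)² + (6.1)²) = √(102.010 + 37.210) = 11.8 km
  4: √((6.6)² + (-0.5)²) = √(43.560 + 0.250) = 6.6 km
  5: √((6.8)² + (-7.0)²) = √(46.240 + 49.000) = 9.8 km
  → nearest: 1 (2.8 km)
R at (-2.5, 0.0):
  1: √((1.7)² + (-0.2)²) = √(2.890 + 0.040) = 1.7 km
  2: √((11.4)² + (2.4)²) = √(129.960 + 5.760) = 11.6 km
  3: √((10.9)² + (8.5)²) = √(118.810 + 72.250) = 13.8 km
  4: √((7.4)² + (1.9)²) = √(54.760 + 3.610) = 7.6 km
  5: √((7.6)² + (-4.6)²) = √(57.760 + 21.160) = 8.9 km
  → nearest: 1 (1.7 km)
S at (2.3, 7.1):
  1: √((-3.1)² + (-7.3)²) = √(9.610 + 53.290) = 7.9 km
  2: √((6.6)² + (-4.7)²) = √(43.560 + 22.090) = 8.1 km
  3: √((6.1)² + (1.4)²) = √(37.210 + 1.960) = 6.3 km
  4: √((2.6)² + (-5.2)²) = √(6.760 + 27.040) = 5.8 km
  5: √((2.8)² + (-11.7)²) = √(7.840 + 136.890) = 12.0 km
  → nearest: 4 (5.8 km)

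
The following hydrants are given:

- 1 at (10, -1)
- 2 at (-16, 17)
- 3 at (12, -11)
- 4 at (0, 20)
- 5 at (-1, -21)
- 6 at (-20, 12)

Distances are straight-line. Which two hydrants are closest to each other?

Pairwise distances:
1–2: 31.6
1–3: 10.2
1–4: 23.3
1–5: 22.8
1–6: 32.7
2–3: 39.6
2–4: 16.3
2–5: 40.9
2–6: 6.4
3–4: 33.2
3–5: 16.4
3–6: 39.4
4–5: 41.0
4–6: 21.5
5–6: 38.1
Closest pair: 2–6 at 6.4.

2 and 6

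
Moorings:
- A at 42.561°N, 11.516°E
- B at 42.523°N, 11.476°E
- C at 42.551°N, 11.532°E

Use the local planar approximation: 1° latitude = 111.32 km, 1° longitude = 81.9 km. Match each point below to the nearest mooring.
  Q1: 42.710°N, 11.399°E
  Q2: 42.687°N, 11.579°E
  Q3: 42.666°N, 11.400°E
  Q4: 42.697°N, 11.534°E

Q1 at 42.710°N, 11.399°E:
  A: √((-0.149·111.32)² + (0.117·81.9)²) = √(275.11795 + 91.82047) = 19.156 km
  B: √((-0.187·111.32)² + (0.077·81.9)²) = √(433.34083 + 39.76942) = 21.751 km
  C: √((-0.159·111.32)² + (0.133·81.9)²) = √(313.28575 + 118.65091) = 20.783 km
  → nearest: A (19.156 km)
Q2 at 42.687°N, 11.579°E:
  A: √((-0.126·111.32)² + (-0.063·81.9)²) = √(196.73765 + 26.62250) = 14.945 km
  B: √((-0.164·111.32)² + (-0.103·81.9)²) = √(333.29906 + 71.16103) = 20.111 km
  C: √((-0.136·111.32)² + (-0.047·81.9)²) = √(229.20507 + 14.81711) = 15.621 km
  → nearest: A (14.945 km)
Q3 at 42.666°N, 11.400°E:
  A: √((-0.105·111.32)² + (0.116·81.9)²) = √(136.62337 + 90.25760) = 15.063 km
  B: √((-0.143·111.32)² + (0.076·81.9)²) = √(253.40692 + 38.74316) = 17.092 km
  C: √((-0.115·111.32)² + (0.132·81.9)²) = √(163.88608 + 116.87340) = 16.756 km
  → nearest: A (15.063 km)
Q4 at 42.697°N, 11.534°E:
  A: √((-0.136·111.32)² + (-0.018·81.9)²) = √(229.20507 + 2.17327) = 15.211 km
  B: √((-0.174·111.32)² + (-0.058·81.9)²) = √(375.18450 + 22.56440) = 19.944 km
  C: √((-0.146·111.32)² + (-0.002·81.9)²) = √(264.15091 + 0.02683) = 16.254 km
  → nearest: A (15.211 km)

Q1→A; Q2→A; Q3→A; Q4→A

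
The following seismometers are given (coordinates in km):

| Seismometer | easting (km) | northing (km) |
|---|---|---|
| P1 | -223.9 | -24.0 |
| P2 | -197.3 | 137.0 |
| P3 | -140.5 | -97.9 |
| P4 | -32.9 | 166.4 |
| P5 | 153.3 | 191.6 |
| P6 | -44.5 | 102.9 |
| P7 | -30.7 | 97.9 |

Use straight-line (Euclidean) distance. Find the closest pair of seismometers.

Pairwise distances:
P1–P2: 163.2 km
P1–P3: 111.4 km
P1–P4: 269.7 km
P1–P5: 434.5 km
P1–P6: 219.7 km
P1–P7: 228.4 km
P2–P3: 241.7 km
P2–P4: 167.0 km
P2–P5: 354.8 km
P2–P6: 156.6 km
P2–P7: 171.1 km
P3–P4: 285.4 km
P3–P5: 412.5 km
P3–P6: 222.6 km
P3–P7: 224.5 km
P4–P5: 187.9 km
P4–P6: 64.6 km
P4–P7: 68.5 km
P5–P6: 216.8 km
P5–P7: 206.5 km
P6–P7: 14.7 km
Closest pair: P6–P7 at 14.7 km.

P6 and P7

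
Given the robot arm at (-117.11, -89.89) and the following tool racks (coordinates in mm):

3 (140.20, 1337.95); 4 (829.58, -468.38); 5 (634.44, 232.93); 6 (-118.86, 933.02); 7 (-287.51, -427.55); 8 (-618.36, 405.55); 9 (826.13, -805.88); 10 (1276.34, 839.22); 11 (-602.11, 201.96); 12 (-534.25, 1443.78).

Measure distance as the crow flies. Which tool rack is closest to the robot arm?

7

Distances from (-117.11, -89.89):
3: √((257.31)² + (1427.84)²) = √(66208.4361 + 2038727.0656) = 1450.84 mm
4: √((946.69)² + (-378.49)²) = √(896221.9561 + 143254.6801) = 1019.55 mm
5: √((751.55)² + (322.82)²) = √(564827.4025 + 104212.7524) = 817.95 mm
6: √((-1.75)² + (1022.91)²) = √(3.0625 + 1046344.8681) = 1022.91 mm
7: √((-170.40)² + (-337.66)²) = √(29036.1600 + 114014.2756) = 378.22 mm
8: √((-501.25)² + (495.44)²) = √(251251.5625 + 245460.7936) = 704.78 mm
9: √((943.24)² + (-715.99)²) = √(889701.6976 + 512641.6801) = 1184.21 mm
10: √((1393.45)² + (929.11)²) = √(1941702.9025 + 863245.3921) = 1674.80 mm
11: √((-485.00)² + (291.85)²) = √(235225.0000 + 85176.4225) = 566.04 mm
12: √((-417.14)² + (1533.67)²) = √(174005.7796 + 2352143.6689) = 1589.39 mm
Minimum: 7 at 378.22 mm.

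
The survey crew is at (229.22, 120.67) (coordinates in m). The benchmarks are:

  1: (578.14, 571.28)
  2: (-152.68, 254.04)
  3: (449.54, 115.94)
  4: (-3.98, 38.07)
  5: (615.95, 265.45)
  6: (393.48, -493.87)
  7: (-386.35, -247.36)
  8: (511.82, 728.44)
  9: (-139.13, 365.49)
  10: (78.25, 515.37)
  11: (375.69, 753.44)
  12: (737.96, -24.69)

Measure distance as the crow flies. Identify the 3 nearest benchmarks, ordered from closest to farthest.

Distances from (229.22, 120.67):
1: √((348.92)² + (450.61)²) = √(121745.1664 + 203049.3721) = 569.91 m
2: √((-381.90)² + (133.37)²) = √(145847.6100 + 17787.5569) = 404.52 m
3: √((220.32)² + (-4.73)²) = √(48540.9024 + 22.3729) = 220.37 m
4: √((-233.20)² + (-82.60)²) = √(54382.2400 + 6822.7600) = 247.40 m
5: √((386.73)² + (144.78)²) = √(149560.0929 + 20961.2484) = 412.94 m
6: √((164.26)² + (-614.54)²) = √(26981.3476 + 377659.4116) = 636.11 m
7: √((-615.57)² + (-368.03)²) = √(378926.4249 + 135446.0809) = 717.20 m
8: √((282.60)² + (607.77)²) = √(79862.7600 + 369384.3729) = 670.26 m
9: √((-368.35)² + (244.82)²) = √(135681.7225 + 59936.8324) = 442.29 m
10: √((-150.97)² + (394.70)²) = √(22791.9409 + 155788.0900) = 422.59 m
11: √((146.47)² + (632.77)²) = √(21453.4609 + 400397.8729) = 649.50 m
12: √((508.74)² + (-145.36)²) = √(258816.3876 + 21129.5296) = 529.10 m
Sorted: 3 (220.37 m) < 4 (247.40 m) < 2 (404.52 m) < 5 (412.94 m) < 10 (422.59 m) < …

3, 4, 2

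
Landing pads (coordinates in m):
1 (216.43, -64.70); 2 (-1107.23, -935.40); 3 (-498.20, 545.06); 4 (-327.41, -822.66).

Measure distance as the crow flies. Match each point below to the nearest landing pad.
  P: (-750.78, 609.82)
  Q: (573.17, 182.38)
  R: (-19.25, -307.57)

P→3; Q→1; R→1

P at (-750.78, 609.82):
  1: √((967.21)² + (-674.52)²) = √(935495.1841 + 454977.2304) = 1179.18 m
  2: √((-356.45)² + (-1545.22)²) = √(127056.6025 + 2387704.8484) = 1585.80 m
  3: √((252.58)² + (-64.76)²) = √(63796.6564 + 4193.8576) = 260.75 m
  4: √((423.37)² + (-1432.48)²) = √(179242.1569 + 2051998.9504) = 1493.73 m
  → nearest: 3 (260.75 m)
Q at (573.17, 182.38):
  1: √((-356.74)² + (-247.08)²) = √(127263.4276 + 61048.5264) = 433.95 m
  2: √((-1680.40)² + (-1117.78)²) = √(2823744.1600 + 1249432.1284) = 2018.21 m
  3: √((-1071.37)² + (362.68)²) = √(1147833.6769 + 131536.7824) = 1131.09 m
  4: √((-900.58)² + (-1005.04)²) = √(811044.3364 + 1010105.4016) = 1349.50 m
  → nearest: 1 (433.95 m)
R at (-19.25, -307.57):
  1: √((235.68)² + (242.87)²) = √(55545.0624 + 58985.8369) = 338.42 m
  2: √((-1087.98)² + (-627.83)²) = √(1183700.4804 + 394170.5089) = 1256.13 m
  3: √((-478.95)² + (852.63)²) = √(229393.1025 + 726977.9169) = 977.94 m
  4: √((-308.16)² + (-515.09)²) = √(94962.5856 + 265317.7081) = 600.23 m
  → nearest: 1 (338.42 m)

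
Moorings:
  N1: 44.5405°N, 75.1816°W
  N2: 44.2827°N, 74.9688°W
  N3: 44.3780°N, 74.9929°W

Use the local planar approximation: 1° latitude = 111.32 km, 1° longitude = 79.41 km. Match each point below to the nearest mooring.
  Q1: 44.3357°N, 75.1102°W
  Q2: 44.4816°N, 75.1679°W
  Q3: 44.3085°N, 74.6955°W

Q1 at 44.3357°N, 75.1102°W:
  N1: √((0.2048·111.32)² + (-0.0714·79.41)²) = √(519.764124 + 32.147471) = 23.4928 km
  N2: √((-0.0530·111.32)² + (0.1414·79.41)²) = √(34.809528 + 126.080874) = 12.6843 km
  N3: √((0.0423·111.32)² + (0.1173·79.41)²) = √(22.173136 + 86.765369) = 10.4374 km
  → nearest: N3 (10.4374 km)
Q2 at 44.4816°N, 75.1679°W:
  N1: √((0.0589·111.32)² + (-0.0137·79.41)²) = √(42.990944 + 1.183563) = 6.6464 km
  N2: √((-0.1989·111.32)² + (0.1991·79.41)²) = √(490.248148 + 249.972891) = 27.2070 km
  N3: √((-0.1036·111.32)² + (0.1750·79.41)²) = √(133.004369 + 193.119661) = 18.0589 km
  → nearest: N1 (6.6464 km)
Q3 at 44.3085°N, 74.6955°W:
  N1: √((0.2320·111.32)² + (-0.4861·79.41)²) = √(666.994673 + 1490.052719) = 46.4440 km
  N2: √((-0.0258·111.32)² + (-0.2733·79.41)²) = √(8.248706 + 471.009488) = 21.8920 km
  N3: √((0.0695·111.32)² + (-0.2974·79.41)²) = √(59.857146 + 557.740678) = 24.8515 km
  → nearest: N2 (21.8920 km)

Q1→N3; Q2→N1; Q3→N2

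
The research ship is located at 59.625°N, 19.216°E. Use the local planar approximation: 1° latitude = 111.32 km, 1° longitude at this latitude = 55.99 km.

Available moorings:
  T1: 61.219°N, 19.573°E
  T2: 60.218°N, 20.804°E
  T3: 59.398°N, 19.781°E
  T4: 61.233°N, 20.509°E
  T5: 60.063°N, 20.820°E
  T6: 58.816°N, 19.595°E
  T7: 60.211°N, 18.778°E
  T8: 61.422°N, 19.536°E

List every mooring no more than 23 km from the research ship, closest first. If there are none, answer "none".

Distances from 59.625°N, 19.216°E:
T1: 178.566 km
T2: 110.739 km
T3: 40.488 km
T4: 193.088 km
T5: 102.190 km
T6: 92.524 km
T7: 69.691 km
T8: 200.843 km
Threshold 23 km: none within range.

none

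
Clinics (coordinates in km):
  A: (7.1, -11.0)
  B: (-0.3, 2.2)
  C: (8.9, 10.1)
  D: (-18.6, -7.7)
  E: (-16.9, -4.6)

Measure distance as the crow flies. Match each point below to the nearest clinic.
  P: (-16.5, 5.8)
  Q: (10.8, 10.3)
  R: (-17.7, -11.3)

P→E; Q→C; R→D

P at (-16.5, 5.8):
  A: √((23.6)² + (-16.8)²) = √(556.9600 + 282.2400) = 28.97 km
  B: √((16.2)² + (-3.6)²) = √(262.4400 + 12.9600) = 16.60 km
  C: √((25.4)² + (4.3)²) = √(645.1600 + 18.4900) = 25.76 km
  D: √((-2.1)² + (-13.5)²) = √(4.4100 + 182.2500) = 13.66 km
  E: √((-0.4)² + (-10.4)²) = √(0.1600 + 108.1600) = 10.41 km
  → nearest: E (10.41 km)
Q at (10.8, 10.3):
  A: √((-3.7)² + (-21.3)²) = √(13.6900 + 453.6900) = 21.62 km
  B: √((-11.1)² + (-8.1)²) = √(123.2100 + 65.6100) = 13.74 km
  C: √((-1.9)² + (-0.2)²) = √(3.6100 + 0.0400) = 1.91 km
  D: √((-29.4)² + (-18.0)²) = √(864.3600 + 324.0000) = 34.47 km
  E: √((-27.7)² + (-14.9)²) = √(767.2900 + 222.0100) = 31.45 km
  → nearest: C (1.91 km)
R at (-17.7, -11.3):
  A: √((24.8)² + (0.3)²) = √(615.0400 + 0.0900) = 24.80 km
  B: √((17.4)² + (13.5)²) = √(302.7600 + 182.2500) = 22.02 km
  C: √((26.6)² + (21.4)²) = √(707.5600 + 457.9600) = 34.14 km
  D: √((-0.9)² + (3.6)²) = √(0.8100 + 12.9600) = 3.71 km
  E: √((0.8)² + (6.7)²) = √(0.6400 + 44.8900) = 6.75 km
  → nearest: D (3.71 km)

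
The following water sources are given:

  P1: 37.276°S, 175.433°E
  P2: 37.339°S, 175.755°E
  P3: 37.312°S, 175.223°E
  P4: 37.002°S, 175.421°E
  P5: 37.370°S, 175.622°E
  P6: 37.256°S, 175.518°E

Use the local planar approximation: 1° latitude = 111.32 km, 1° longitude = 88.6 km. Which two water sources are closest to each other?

Pairwise distances:
P1–P6: √((0.020·111.32)² + (0.085·88.6)²) = √(4.95686 + 56.71596) = 7.853 km
P2–P5: √((-0.031·111.32)² + (-0.133·88.6)²) = √(11.90885 + 138.85794) = 12.279 km
P5–P6: √((0.114·111.32)² + (-0.104·88.6)²) = √(161.04828 + 84.90517) = 15.683 km
P1–P3: √((-0.036·111.32)² + (-0.210·88.6)²) = √(16.06022 + 346.18324) = 19.033 km
P1–P5: √((-0.094·111.32)² + (0.189·88.6)²) = √(109.49697 + 280.40842) = 19.746 km
P2–P6: √((0.083·111.32)² + (-0.237·88.6)²) = √(85.36947 + 440.92440) = 22.941 km
P3–P6: √((0.056·111.32)² + (0.295·88.6)²) = √(38.86176 + 683.14277) = 26.870 km
P1–P2: √((-0.063·111.32)² + (0.322·88.6)²) = √(49.18441 + 813.91525) = 29.379 km
P4–P6: √((-0.254·111.32)² + (0.097·88.6)²) = √(799.49146 + 73.86027) = 29.553 km
P1–P4: √((0.274·111.32)² + (-0.012·88.6)²) = √(930.35248 + 1.13039) = 30.520 km
P3–P5: √((-0.058·111.32)² + (0.399·88.6)²) = √(41.68717 + 1249.72148) = 35.936 km
P3–P4: √((0.310·111.32)² + (0.198·88.6)²) = √(1190.88488 + 307.74983) = 38.712 km
P4–P5: √((-0.368·111.32)² + (0.201·88.6)²) = √(1678.19349 + 317.14623) = 44.669 km
P2–P3: √((0.027·111.32)² + (-0.532·88.6)²) = √(9.03387 + 2221.72708) = 47.231 km
P2–P4: √((0.337·111.32)² + (-0.334·88.6)²) = √(1407.36322 + 875.71014) = 47.782 km
Closest pair: P1–P6 at 7.853 km.

P1 and P6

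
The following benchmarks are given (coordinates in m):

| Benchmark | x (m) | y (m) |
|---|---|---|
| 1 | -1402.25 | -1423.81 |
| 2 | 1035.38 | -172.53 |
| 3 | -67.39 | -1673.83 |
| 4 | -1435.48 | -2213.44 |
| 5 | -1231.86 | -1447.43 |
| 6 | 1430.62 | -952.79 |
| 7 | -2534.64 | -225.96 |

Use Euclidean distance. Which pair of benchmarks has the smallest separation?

1 and 5

Pairwise distances:
1–2: 2740.03 m
1–3: 1358.07 m
1–4: 790.33 m
1–5: 172.02 m
1–6: 2871.76 m
1–7: 1648.38 m
2–3: 1862.79 m
2–4: 3204.76 m
2–5: 2601.11 m
2–6: 874.65 m
2–7: 3570.42 m
3–4: 1470.66 m
3–5: 1186.27 m
3–6: 1662.51 m
3–7: 2860.71 m
4–5: 792.61 m
4–6: 3131.10 m
4–7: 2271.17 m
5–6: 2708.04 m
5–7: 1785.84 m
6–7: 4031.32 m
Closest pair: 1–5 at 172.02 m.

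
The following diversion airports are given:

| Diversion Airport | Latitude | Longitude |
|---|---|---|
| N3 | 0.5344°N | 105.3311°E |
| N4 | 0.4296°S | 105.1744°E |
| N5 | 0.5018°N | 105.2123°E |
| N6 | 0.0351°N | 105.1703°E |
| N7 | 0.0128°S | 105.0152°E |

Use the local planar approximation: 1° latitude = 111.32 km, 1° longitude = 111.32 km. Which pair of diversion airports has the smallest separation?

Pairwise distances:
N3–N4: 108.7210 km
N3–N5: 13.7137 km
N3–N6: 58.3934 km
N3–N7: 70.3363 km
N4–N5: 103.7693 km
N4–N6: 51.7324 km
N4–N7: 49.6675 km
N5–N6: 52.1630 km
N5–N7: 61.3434 km
N6–N7: 18.0704 km
Closest pair: N3–N5 at 13.7137 km.

N3 and N5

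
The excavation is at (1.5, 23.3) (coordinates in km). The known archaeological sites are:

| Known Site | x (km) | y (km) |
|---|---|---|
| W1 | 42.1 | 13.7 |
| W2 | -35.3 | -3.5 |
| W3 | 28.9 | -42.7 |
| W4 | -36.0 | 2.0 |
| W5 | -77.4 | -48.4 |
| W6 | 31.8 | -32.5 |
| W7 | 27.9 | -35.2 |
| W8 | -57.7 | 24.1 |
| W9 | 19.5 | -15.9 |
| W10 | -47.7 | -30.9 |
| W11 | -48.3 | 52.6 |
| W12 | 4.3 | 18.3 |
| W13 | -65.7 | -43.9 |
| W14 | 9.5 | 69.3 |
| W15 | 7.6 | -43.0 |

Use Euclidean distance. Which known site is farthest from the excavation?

Distances from (1.5, 23.3):
W1: √((40.6)² + (-9.6)²) = √(1648.3600 + 92.1600) = 41.72 km
W2: √((-36.8)² + (-26.8)²) = √(1354.2400 + 718.2400) = 45.52 km
W3: √((27.4)² + (-66.0)²) = √(750.7600 + 4356.0000) = 71.46 km
W4: √((-37.5)² + (-21.3)²) = √(1406.2500 + 453.6900) = 43.13 km
W5: √((-78.9)² + (-71.7)²) = √(6225.2100 + 5140.8900) = 106.61 km
W6: √((30.3)² + (-55.8)²) = √(918.0900 + 3113.6400) = 63.50 km
W7: √((26.4)² + (-58.5)²) = √(696.9600 + 3422.2500) = 64.18 km
W8: √((-59.2)² + (0.8)²) = √(3504.6400 + 0.6400) = 59.21 km
W9: √((18.0)² + (-39.2)²) = √(324.0000 + 1536.6400) = 43.14 km
W10: √((-49.2)² + (-54.2)²) = √(2420.6400 + 2937.6400) = 73.20 km
W11: √((-49.8)² + (29.3)²) = √(2480.0400 + 858.4900) = 57.78 km
W12: √((2.8)² + (-5.0)²) = √(7.8400 + 25.0000) = 5.73 km
W13: √((-67.2)² + (-67.2)²) = √(4515.8400 + 4515.8400) = 95.04 km
W14: √((8.0)² + (46.0)²) = √(64.0000 + 2116.0000) = 46.69 km
W15: √((6.1)² + (-66.3)²) = √(37.2100 + 4395.6900) = 66.58 km
Maximum: W5 at 106.61 km.

W5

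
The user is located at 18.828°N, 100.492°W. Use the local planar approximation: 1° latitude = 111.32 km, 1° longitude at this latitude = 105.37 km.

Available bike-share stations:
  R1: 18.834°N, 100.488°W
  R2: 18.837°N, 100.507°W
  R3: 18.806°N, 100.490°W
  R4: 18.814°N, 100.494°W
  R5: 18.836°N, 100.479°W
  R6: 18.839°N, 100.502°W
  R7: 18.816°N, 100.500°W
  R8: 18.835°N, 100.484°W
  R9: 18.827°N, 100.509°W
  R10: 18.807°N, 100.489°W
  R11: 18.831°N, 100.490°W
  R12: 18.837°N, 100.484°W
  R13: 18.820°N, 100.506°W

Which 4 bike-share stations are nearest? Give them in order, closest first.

R11, R1, R8, R12

Distances from 18.828°N, 100.492°W:
R1: 0.790 km
R2: 1.871 km
R3: 2.458 km
R4: 1.573 km
R5: 1.634 km
R6: 1.615 km
R7: 1.580 km
R8: 1.148 km
R9: 1.795 km
R10: 2.359 km
R11: 0.395 km
R12: 1.309 km
R13: 1.723 km
Sorted: R11 (0.395 km) < R1 (0.790 km) < R8 (1.148 km) < R12 (1.309 km) < R4 (1.573 km) < R7 (1.580 km) < …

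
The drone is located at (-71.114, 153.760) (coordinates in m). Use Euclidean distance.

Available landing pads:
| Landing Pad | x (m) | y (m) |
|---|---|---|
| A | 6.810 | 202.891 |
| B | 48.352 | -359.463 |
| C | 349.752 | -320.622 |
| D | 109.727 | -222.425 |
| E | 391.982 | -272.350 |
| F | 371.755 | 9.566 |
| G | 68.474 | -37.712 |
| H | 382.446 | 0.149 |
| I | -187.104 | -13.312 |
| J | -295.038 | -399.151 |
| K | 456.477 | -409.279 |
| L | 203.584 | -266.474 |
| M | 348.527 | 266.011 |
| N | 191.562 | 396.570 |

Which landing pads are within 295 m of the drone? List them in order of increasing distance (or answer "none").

Distances from (-71.114, 153.760):
A: √((77.924)² + (49.131)²) = √(6072.14978 + 2413.85516) = 92.120 m
B: √((119.466)² + (-513.223)²) = √(14272.12516 + 263397.84773) = 526.944 m
C: √((420.866)² + (-474.382)²) = √(177128.18996 + 225038.28192) = 634.166 m
D: √((180.841)² + (-376.185)²) = √(32703.46728 + 141515.15423) = 417.395 m
E: √((463.096)² + (-426.110)²) = √(214457.90522 + 181569.73210) = 629.307 m
F: √((442.869)² + (-144.194)²) = √(196132.95116 + 20791.90964) = 465.752 m
G: √((139.588)² + (-191.472)²) = √(19484.80974 + 36661.52678) = 236.952 m
H: √((453.560)² + (-153.611)²) = √(205716.67360 + 23596.33932) = 478.866 m
I: √((-115.990)² + (-167.072)²) = √(13453.68010 + 27913.05318) = 203.388 m
J: √((-223.924)² + (-552.911)²) = √(50141.95778 + 305710.57392) = 596.534 m
K: √((527.591)² + (-563.039)²) = √(278352.26328 + 317012.91552) = 771.599 m
L: √((274.698)² + (-420.234)²) = √(75458.99120 + 176596.61476) = 502.051 m
M: √((419.641)² + (112.251)²) = √(176098.56888 + 12600.28700) = 434.395 m
N: √((262.676)² + (242.810)²) = √(68998.68098 + 58956.69610) = 357.709 m
Threshold 295 m: A (92.120 m), I (203.388 m), G (236.952 m) are within range.

A, I, G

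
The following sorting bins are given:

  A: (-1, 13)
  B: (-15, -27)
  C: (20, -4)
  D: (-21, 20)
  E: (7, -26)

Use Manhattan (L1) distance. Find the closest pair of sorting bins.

B and E

Pairwise distances:
A–B: |-14| + |-40| = 14 + 40 = 54
A–C: |21| + |-17| = 21 + 17 = 38
A–D: |-20| + |7| = 20 + 7 = 27
A–E: |8| + |-39| = 8 + 39 = 47
B–C: |35| + |23| = 35 + 23 = 58
B–D: |-6| + |47| = 6 + 47 = 53
B–E: |22| + |1| = 22 + 1 = 23
C–D: |-41| + |24| = 41 + 24 = 65
C–E: |-13| + |-22| = 13 + 22 = 35
D–E: |28| + |-46| = 28 + 46 = 74
Closest pair: B–E at 23.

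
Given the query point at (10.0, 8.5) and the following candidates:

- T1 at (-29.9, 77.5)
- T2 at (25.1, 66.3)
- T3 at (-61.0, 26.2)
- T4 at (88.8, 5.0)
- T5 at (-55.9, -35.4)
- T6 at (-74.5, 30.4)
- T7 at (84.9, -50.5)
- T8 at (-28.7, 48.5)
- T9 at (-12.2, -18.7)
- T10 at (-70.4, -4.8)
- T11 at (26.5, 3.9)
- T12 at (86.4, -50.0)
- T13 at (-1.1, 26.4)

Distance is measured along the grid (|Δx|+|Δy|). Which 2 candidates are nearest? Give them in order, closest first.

T11, T13

Distances from (10.0, 8.5):
T1: |-39.9| + |69.0| = 39.9 + 69.0 = 108.9
T2: |15.1| + |57.8| = 15.1 + 57.8 = 72.9
T3: |-71.0| + |17.7| = 71.0 + 17.7 = 88.7
T4: |78.8| + |-3.5| = 78.8 + 3.5 = 82.3
T5: |-65.9| + |-43.9| = 65.9 + 43.9 = 109.8
T6: |-84.5| + |21.9| = 84.5 + 21.9 = 106.4
T7: |74.9| + |-59.0| = 74.9 + 59.0 = 133.9
T8: |-38.7| + |40.0| = 38.7 + 40.0 = 78.7
T9: |-22.2| + |-27.2| = 22.2 + 27.2 = 49.4
T10: |-80.4| + |-13.3| = 80.4 + 13.3 = 93.7
T11: |16.5| + |-4.6| = 16.5 + 4.6 = 21.1
T12: |76.4| + |-58.5| = 76.4 + 58.5 = 134.9
T13: |-11.1| + |17.9| = 11.1 + 17.9 = 29.0
Sorted: T11 (21.1) < T13 (29.0) < T9 (49.4) < T2 (72.9) < …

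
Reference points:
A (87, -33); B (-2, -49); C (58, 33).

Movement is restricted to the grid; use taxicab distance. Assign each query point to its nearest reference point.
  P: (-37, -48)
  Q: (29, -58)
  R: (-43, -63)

P→B; Q→B; R→B

P at (-37, -48):
  A: 139
  B: 36
  C: 176
  → nearest: B (36)
Q at (29, -58):
  A: 83
  B: 40
  C: 120
  → nearest: B (40)
R at (-43, -63):
  A: 160
  B: 55
  C: 197
  → nearest: B (55)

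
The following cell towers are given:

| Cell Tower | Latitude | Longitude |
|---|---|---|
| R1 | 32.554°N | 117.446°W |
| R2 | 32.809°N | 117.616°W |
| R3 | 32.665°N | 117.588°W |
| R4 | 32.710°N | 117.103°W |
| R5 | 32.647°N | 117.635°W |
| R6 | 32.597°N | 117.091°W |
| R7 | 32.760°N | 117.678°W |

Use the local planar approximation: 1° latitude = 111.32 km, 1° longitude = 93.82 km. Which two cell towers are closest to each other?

R3 and R5

Pairwise distances:
R1–R2: 32.560 km
R1–R3: 18.171 km
R1–R4: 36.567 km
R1–R5: 20.533 km
R1–R6: 33.648 km
R1–R7: 31.617 km
R2–R3: 16.244 km
R2–R4: 49.375 km
R2–R5: 18.122 km
R2–R6: 54.617 km
R2–R7: 7.974 km
R3–R4: 45.778 km
R3–R5: 4.843 km
R3–R6: 47.239 km
R3–R7: 13.533 km
R4–R5: 50.403 km
R4–R6: 12.629 km
R4–R7: 54.233 km
R5–R6: 51.341 km
R5–R7: 13.210 km
R6–R7: 57.985 km
Closest pair: R3–R5 at 4.843 km.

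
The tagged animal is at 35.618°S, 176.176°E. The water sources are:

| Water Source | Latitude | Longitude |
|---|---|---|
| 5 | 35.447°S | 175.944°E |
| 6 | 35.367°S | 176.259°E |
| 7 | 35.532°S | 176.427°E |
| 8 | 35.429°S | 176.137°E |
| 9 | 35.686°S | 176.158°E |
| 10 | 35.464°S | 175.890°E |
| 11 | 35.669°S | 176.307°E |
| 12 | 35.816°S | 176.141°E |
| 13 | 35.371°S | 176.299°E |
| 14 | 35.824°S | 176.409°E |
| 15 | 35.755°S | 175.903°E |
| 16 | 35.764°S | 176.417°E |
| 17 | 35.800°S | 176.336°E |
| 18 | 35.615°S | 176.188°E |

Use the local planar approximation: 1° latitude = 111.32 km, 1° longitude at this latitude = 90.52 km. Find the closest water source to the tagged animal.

18

Distances from 35.618°S, 176.176°E:
5: 28.344 km
6: 28.934 km
7: 24.655 km
8: 21.334 km
9: 7.743 km
10: 31.050 km
11: 13.147 km
12: 22.268 km
13: 29.665 km
14: 31.156 km
15: 29.039 km
16: 27.204 km
17: 24.905 km
18: 1.136 km
Minimum: 18 at 1.136 km.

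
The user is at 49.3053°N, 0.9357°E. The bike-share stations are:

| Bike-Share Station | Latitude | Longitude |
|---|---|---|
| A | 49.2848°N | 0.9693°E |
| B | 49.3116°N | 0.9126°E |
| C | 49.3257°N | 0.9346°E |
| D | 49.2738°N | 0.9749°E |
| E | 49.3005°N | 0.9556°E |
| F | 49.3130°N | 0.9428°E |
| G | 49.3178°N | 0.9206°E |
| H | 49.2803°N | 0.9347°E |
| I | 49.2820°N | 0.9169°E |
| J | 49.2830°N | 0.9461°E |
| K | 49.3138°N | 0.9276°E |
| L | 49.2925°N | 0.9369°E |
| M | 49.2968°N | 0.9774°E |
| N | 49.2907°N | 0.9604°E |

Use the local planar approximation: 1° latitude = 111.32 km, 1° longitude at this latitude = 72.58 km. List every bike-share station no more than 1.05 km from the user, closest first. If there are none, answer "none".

Distances from 49.3053°N, 0.9357°E:
A: √((-0.0205·111.32)² + (0.0336·72.58)²) = √(5.207798 + 5.947199) = 3.3399 km
B: √((0.0063·111.32)² + (-0.0231·72.58)²) = √(0.491844 + 2.810981) = 1.8174 km
C: √((0.0204·111.32)² + (-0.0011·72.58)²) = √(5.157114 + 0.006374) = 2.2723 km
D: √((-0.0315·111.32)² + (0.0392·72.58)²) = √(12.296103 + 8.094799) = 4.5156 km
E: √((-0.0048·111.32)² + (0.0199·72.58)²) = √(0.285515 + 2.086124) = 1.5400 km
F: √((0.0077·111.32)² + (0.0071·72.58)²) = √(0.734730 + 0.265553) = 1.0001 km
G: √((0.0125·111.32)² + (-0.0151·72.58)²) = √(1.936272 + 1.201124) = 1.7713 km
H: √((-0.0250·111.32)² + (-0.0010·72.58)²) = √(7.745089 + 0.005268) = 2.7839 km
I: √((-0.0233·111.32)² + (-0.0188·72.58)²) = √(6.727570 + 1.861871) = 2.9308 km
J: √((-0.0223·111.32)² + (0.0104·72.58)²) = √(6.162488 + 0.569771) = 2.5947 km
K: √((0.0085·111.32)² + (-0.0081·72.58)²) = √(0.895332 + 0.345624) = 1.1140 km
L: √((-0.0128·111.32)² + (0.0012·72.58)²) = √(2.030329 + 0.007586) = 1.4276 km
M: √((-0.0085·111.32)² + (0.0417·72.58)²) = √(0.895332 + 9.160223) = 3.1710 km
N: √((-0.0146·111.32)² + (0.0247·72.58)²) = √(2.641509 + 3.213867) = 2.4198 km
Threshold 1.05 km: F (1.0001 km) is within range.

F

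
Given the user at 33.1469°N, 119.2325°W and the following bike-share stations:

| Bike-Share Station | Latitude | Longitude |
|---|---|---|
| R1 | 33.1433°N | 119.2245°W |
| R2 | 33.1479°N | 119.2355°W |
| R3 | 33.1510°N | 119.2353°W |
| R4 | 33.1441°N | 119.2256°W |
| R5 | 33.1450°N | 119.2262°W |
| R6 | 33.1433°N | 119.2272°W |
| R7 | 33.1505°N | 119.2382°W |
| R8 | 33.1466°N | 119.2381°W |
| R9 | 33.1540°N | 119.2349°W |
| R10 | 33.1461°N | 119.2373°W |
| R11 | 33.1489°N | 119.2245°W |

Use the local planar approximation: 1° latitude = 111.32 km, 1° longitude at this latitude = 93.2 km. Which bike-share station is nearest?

R2

Distances from 33.1469°N, 119.2325°W:
R1: 0.8465 km
R2: 0.3009 km
R3: 0.5257 km
R4: 0.7146 km
R5: 0.6241 km
R6: 0.6361 km
R7: 0.6654 km
R8: 0.5230 km
R9: 0.8214 km
R10: 0.4561 km
R11: 0.7781 km
Minimum: R2 at 0.3009 km.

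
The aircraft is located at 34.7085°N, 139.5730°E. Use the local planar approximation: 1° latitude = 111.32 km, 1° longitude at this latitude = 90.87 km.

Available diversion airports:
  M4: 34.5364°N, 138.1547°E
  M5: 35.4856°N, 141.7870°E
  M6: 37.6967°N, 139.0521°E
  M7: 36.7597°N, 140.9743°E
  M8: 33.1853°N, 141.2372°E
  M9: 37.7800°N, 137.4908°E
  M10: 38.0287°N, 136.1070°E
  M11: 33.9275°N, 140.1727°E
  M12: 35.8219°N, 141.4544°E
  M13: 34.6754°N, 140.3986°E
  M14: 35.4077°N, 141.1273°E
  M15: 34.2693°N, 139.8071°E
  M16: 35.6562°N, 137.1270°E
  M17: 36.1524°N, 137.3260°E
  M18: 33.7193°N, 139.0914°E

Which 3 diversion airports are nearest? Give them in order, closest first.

Distances from 34.7085°N, 139.5730°E:
M4: √((-0.1721·111.32)² + (-1.4183·90.87)²) = √(367.035554 + 16610.291798) = 130.2971 km
M5: √((0.7771·111.32)² + (2.2140·90.87)²) = √(7483.421602 + 40475.879023) = 218.9961 km
M6: √((2.9882·111.32)² + (-0.5209·90.87)²) = √(110653.643400 + 2240.524880) = 335.9973 km
M7: √((2.0512·111.32)² + (1.4013·90.87)²) = √(52138.965621 + 16214.490258) = 261.4449 km
M8: √((-1.5232·111.32)² + (1.6642·90.87)²) = √(28751.483458 + 22869.258918) = 227.2020 km
M9: √((3.0715·111.32)² + (-2.0822·90.87)²) = √(116908.862420 + 35800.240188) = 390.7801 km
M10: √((3.3202·111.32)² + (-3.4660·90.87)²) = √(136607.607651 + 99196.916587) = 485.5971 km
M11: √((-0.7810·111.32)² + (0.5997·90.87)²) = √(7558.723570 + 2969.676579) = 102.6080 km
M12: √((1.1134·111.32)² + (1.8814·90.87)²) = √(15362.037795 + 29228.285139) = 211.1642 km
M13: √((-0.0331·111.32)² + (0.8256·90.87)²) = √(13.576955 + 5628.341296) = 75.1127 km
M14: √((0.6992·111.32)² + (1.5543·90.87)²) = √(6058.278507 + 19948.523198) = 161.2662 km
M15: √((-0.4392·111.32)² + (0.2341·90.87)²) = √(2390.402631 + 452.526361) = 53.3191 km
M16: √((0.9477·111.32)² + (-2.4460·90.87)²) = √(11129.820408 + 49403.072715) = 246.0343 km
M17: √((1.4439·111.32)² + (-2.2470·90.87)²) = √(25835.723509 + 41691.469304) = 259.8599 km
M18: √((-0.9892·111.32)² + (-0.4816·90.87)²) = √(12125.917544 + 1915.199469) = 118.4952 km
Sorted: M15 (53.3191 km) < M13 (75.1127 km) < M11 (102.6080 km) < M18 (118.4952 km) < M4 (130.2971 km) < …

M15, M13, M11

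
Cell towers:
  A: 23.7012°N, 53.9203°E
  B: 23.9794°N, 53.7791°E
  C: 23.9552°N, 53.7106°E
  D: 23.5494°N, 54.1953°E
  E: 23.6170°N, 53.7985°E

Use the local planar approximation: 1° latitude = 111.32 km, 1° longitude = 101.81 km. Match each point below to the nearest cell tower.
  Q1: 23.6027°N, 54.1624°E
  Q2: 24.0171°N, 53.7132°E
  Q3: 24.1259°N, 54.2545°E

Q1→D; Q2→C; Q3→B

Q1 at 23.6027°N, 54.1624°E:
  A: 26.9771 km
  B: 57.2829 km
  C: 60.4615 km
  D: 6.8135 km
  E: 37.0828 km
  → nearest: D (6.8135 km)
Q2 at 24.0171°N, 53.7132°E:
  A: 41.0027 km
  B: 7.9137 km
  C: 6.8958 km
  D: 71.5528 km
  E: 45.3779 km
  → nearest: C (6.8958 km)
Q3 at 24.1259°N, 54.2545°E:
  A: 58.2483 km
  B: 51.0742 km
  C: 58.5442 km
  D: 64.4584 km
  E: 73.2436 km
  → nearest: B (51.0742 km)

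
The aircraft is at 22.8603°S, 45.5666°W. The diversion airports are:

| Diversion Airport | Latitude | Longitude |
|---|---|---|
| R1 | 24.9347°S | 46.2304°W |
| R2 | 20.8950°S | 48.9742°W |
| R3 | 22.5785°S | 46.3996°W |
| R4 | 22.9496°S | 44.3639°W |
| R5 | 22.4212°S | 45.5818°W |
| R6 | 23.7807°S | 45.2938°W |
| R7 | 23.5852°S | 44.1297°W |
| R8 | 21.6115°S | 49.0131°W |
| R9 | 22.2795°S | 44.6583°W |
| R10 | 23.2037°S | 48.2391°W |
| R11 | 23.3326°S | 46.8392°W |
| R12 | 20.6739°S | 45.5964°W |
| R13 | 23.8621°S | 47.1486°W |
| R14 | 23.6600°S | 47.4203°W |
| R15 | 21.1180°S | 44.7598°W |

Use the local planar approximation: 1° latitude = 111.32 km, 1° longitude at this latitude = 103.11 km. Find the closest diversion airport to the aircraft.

Distances from 22.8603°S, 45.5666°W:
R1: 240.8520 km
R2: 413.9029 km
R3: 91.4400 km
R4: 124.4082 km
R5: 48.9057 km
R6: 106.2499 km
R7: 168.7093 km
R8: 381.5920 km
R9: 113.8044 km
R10: 278.2004 km
R11: 141.3591 km
R12: 243.4094 km
R13: 197.5979 km
R14: 210.8497 km
R15: 211.0406 km
Minimum: R5 at 48.9057 km.

R5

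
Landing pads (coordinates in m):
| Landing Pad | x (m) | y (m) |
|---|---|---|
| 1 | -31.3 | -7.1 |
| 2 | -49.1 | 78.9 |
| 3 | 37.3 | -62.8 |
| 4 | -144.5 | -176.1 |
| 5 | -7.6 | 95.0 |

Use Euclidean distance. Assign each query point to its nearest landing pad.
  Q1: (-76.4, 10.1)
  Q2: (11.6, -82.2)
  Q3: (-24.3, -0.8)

Q1 at (-76.4, 10.1):
  1: 48.3 m
  2: 74.0 m
  3: 135.1 m
  4: 198.3 m
  5: 109.3 m
  → nearest: 1 (48.3 m)
Q2 at (11.6, -82.2):
  1: 86.5 m
  2: 172.2 m
  3: 32.2 m
  4: 182.2 m
  5: 178.2 m
  → nearest: 3 (32.2 m)
Q3 at (-24.3, -0.8):
  1: 9.4 m
  2: 83.5 m
  3: 87.4 m
  4: 212.6 m
  5: 97.2 m
  → nearest: 1 (9.4 m)

Q1→1; Q2→3; Q3→1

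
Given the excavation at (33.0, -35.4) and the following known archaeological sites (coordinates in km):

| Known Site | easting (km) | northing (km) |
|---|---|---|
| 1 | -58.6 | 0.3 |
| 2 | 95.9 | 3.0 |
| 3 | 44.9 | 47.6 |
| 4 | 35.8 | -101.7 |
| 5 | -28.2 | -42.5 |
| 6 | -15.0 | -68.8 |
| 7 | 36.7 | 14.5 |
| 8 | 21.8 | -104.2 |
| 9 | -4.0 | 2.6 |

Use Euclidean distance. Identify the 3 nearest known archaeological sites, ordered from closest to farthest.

7, 9, 6

Distances from (33.0, -35.4):
1: 98.3 km
2: 73.7 km
3: 83.8 km
4: 66.4 km
5: 61.6 km
6: 58.5 km
7: 50.0 km
8: 69.7 km
9: 53.0 km
Sorted: 7 (50.0 km) < 9 (53.0 km) < 6 (58.5 km) < 5 (61.6 km) < 4 (66.4 km) < …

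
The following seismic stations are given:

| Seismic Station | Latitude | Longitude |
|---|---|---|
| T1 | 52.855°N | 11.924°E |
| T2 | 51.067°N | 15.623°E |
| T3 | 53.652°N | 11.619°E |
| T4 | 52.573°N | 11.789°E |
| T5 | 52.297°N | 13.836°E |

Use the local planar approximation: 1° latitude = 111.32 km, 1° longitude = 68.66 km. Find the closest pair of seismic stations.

Pairwise distances:
T1–T2: √((-1.788·111.32)² + (3.699·68.66)²) = √(39616.98529 + 64502.45743) = 322.675 km
T1–T3: √((0.797·111.32)² + (-0.305·68.66)²) = √(7871.60038 + 438.53805) = 91.160 km
T1–T4: √((-0.282·111.32)² + (-0.135·68.66)²) = √(985.47273 + 85.91621) = 32.732 km
T1–T5: √((-0.558·111.32)² + (1.912·68.66)²) = √(3858.46703 + 17233.89228) = 145.232 km
T2–T3: √((2.585·111.32)² + (-4.004·68.66)²) = √(82807.08375 + 75578.05929) = 397.976 km
T2–T4: √((1.506·111.32)² + (-3.834·68.66)²) = √(28105.82508 + 69296.58222) = 312.094 km
T2–T5: √((1.230·111.32)² + (-1.787·68.66)²) = √(18748.07224 + 15054.16609) = 183.854 km
T3–T4: √((-1.079·111.32)² + (0.170·68.66)²) = √(14427.44026 + 136.24025) = 120.680 km
T3–T5: √((-1.355·111.32)² + (2.217·68.66)²) = √(22752.28325 + 23170.69094) = 214.296 km
T4–T5: √((-0.276·111.32)² + (2.047·68.66)²) = √(943.98384 + 19753.46483) = 143.866 km
Closest pair: T1–T4 at 32.732 km.

T1 and T4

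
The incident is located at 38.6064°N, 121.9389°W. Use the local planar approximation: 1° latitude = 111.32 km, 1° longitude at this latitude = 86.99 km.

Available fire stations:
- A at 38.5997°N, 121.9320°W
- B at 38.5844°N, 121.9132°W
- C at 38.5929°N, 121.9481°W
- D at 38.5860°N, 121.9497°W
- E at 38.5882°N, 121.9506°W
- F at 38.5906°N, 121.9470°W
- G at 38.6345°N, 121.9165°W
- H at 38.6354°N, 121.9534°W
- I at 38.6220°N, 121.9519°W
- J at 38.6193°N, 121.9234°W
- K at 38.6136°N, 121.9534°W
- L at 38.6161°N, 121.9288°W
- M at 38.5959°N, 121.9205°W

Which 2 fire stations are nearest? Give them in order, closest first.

Distances from 38.6064°N, 121.9389°W:
A: √((-0.0067·111.32)² + (0.0069·86.99)²) = √(0.556283 + 0.360277) = 0.9574 km
B: √((-0.0220·111.32)² + (0.0257·86.99)²) = √(5.997797 + 4.998100) = 3.3160 km
C: √((-0.0135·111.32)² + (-0.0092·86.99)²) = √(2.258468 + 0.640493) = 1.7026 km
D: √((-0.0204·111.32)² + (-0.0108·86.99)²) = √(5.157114 + 0.882645) = 2.4576 km
E: √((-0.0182·111.32)² + (-0.0117·86.99)²) = √(4.104773 + 1.035882) = 2.2673 km
F: √((-0.0158·111.32)² + (-0.0081·86.99)²) = √(3.093574 + 0.496488) = 1.8947 km
G: √((0.0281·111.32)² + (0.0224·86.99)²) = √(9.784960 + 3.796948) = 3.6854 km
H: √((0.0290·111.32)² + (-0.0145·86.99)²) = √(10.421792 + 1.591016) = 3.4659 km
I: √((0.0156·111.32)² + (-0.0130·86.99)²) = √(3.015752 + 1.278867) = 2.0723 km
J: √((0.0129·111.32)² + (0.0155·86.99)²) = √(2.062176 + 1.818034) = 1.9698 km
K: √((0.0072·111.32)² + (-0.0145·86.99)²) = √(0.642409 + 1.591016) = 1.4945 km
L: √((0.0097·111.32)² + (0.0101·86.99)²) = √(1.165977 + 0.771936) = 1.3921 km
M: √((-0.0105·111.32)² + (0.0184·86.99)²) = √(1.366234 + 2.561972) = 1.9820 km
Sorted: A (0.9574 km) < L (1.3921 km) < K (1.4945 km) < C (1.7026 km) < …

A, L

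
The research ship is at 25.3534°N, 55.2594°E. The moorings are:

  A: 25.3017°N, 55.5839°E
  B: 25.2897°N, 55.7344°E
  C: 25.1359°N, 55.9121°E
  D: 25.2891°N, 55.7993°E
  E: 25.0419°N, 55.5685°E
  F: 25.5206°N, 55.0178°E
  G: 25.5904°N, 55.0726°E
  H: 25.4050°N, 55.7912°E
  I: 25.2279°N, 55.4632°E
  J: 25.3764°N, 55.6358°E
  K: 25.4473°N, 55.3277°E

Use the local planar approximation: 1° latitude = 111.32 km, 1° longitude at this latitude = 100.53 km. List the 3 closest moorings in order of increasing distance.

Distances from 25.3534°N, 55.2594°E:
A: √((-0.0517·111.32)² + (0.3245·100.53)²) = √(33.122833 + 1064.193905) = 33.1258 km
B: √((-0.0637·111.32)² + (0.4750·100.53)²) = √(50.283472 + 2280.229628) = 48.2754 km
C: √((-0.2175·111.32)² + (0.6527·100.53)²) = √(586.225786 + 4305.450401) = 69.9405 km
D: √((-0.0643·111.32)² + (0.5399·100.53)²) = √(51.235189 + 2945.900133) = 54.7461 km
E: √((-0.3115·111.32)² + (0.3091·100.53)²) = √(1202.437459 + 965.582476) = 46.5620 km
F: √((0.1672·111.32)² + (-0.2416·100.53)²) = √(346.432750 + 589.909276) = 30.5997 km
G: √((0.2370·111.32)² + (-0.1868·100.53)²) = √(696.054246 + 352.650991) = 32.3837 km
H: √((0.0516·111.32)² + (0.5318·100.53)²) = √(32.994823 + 2858.169833) = 53.7696 km
I: √((-0.1255·111.32)² + (0.2038·100.53)²) = √(195.179341 + 419.758718) = 24.7979 km
J: √((0.0230·111.32)² + (0.3764·100.53)²) = √(6.555443 + 1431.827155) = 37.9260 km
K: √((0.0939·111.32)² + (0.0683·100.53)²) = √(109.264122 + 47.144689) = 12.5064 km
Sorted: K (12.5064 km) < I (24.7979 km) < F (30.5997 km) < G (32.3837 km) < A (33.1258 km) < …

K, I, F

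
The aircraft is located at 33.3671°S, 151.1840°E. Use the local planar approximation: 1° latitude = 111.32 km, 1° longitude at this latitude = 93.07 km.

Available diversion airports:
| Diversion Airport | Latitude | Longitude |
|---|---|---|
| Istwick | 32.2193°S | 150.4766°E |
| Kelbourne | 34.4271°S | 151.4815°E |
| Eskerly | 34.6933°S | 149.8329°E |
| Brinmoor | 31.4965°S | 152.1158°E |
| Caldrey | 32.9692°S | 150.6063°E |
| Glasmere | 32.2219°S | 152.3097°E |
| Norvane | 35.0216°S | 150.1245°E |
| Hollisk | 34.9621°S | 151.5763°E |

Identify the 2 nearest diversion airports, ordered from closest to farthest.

Distances from 33.3671°S, 151.1840°E:
Istwick: √((1.1478·111.32)² + (-0.7074·93.07)²) = √(16325.964061 + 4334.605111) = 143.7378 km
Kelbourne: √((-1.0600·111.32)² + (0.2975·93.07)²) = √(13923.811201 + 766.643341) = 121.2042 km
Eskerly: √((-1.3262·111.32)² + (-1.3511·93.07)²) = √(21795.379859 + 15812.277075) = 193.9269 km
Brinmoor: √((1.8706·111.32)² + (0.9318·93.07)²) = √(43361.895187 + 7520.813860) = 225.5720 km
Caldrey: √((0.3979·111.32)² + (-0.5777·93.07)²) = √(1961.978634 + 2890.840716) = 69.6622 km
Glasmere: √((1.1452·111.32)² + (1.1257·93.07)²) = √(16252.084587 + 10976.522198) = 165.0109 km
Norvane: √((-1.6545·111.32)² + (-1.0595·93.07)²) = √(33921.881940 + 9723.471597) = 208.9147 km
Hollisk: √((-1.5950·111.32)² + (0.3923·93.07)²) = √(31525.920069 + 1333.079482) = 181.2705 km
Sorted: Caldrey (69.6622 km) < Kelbourne (121.2042 km) < Istwick (143.7378 km) < Glasmere (165.0109 km) < …

Caldrey, Kelbourne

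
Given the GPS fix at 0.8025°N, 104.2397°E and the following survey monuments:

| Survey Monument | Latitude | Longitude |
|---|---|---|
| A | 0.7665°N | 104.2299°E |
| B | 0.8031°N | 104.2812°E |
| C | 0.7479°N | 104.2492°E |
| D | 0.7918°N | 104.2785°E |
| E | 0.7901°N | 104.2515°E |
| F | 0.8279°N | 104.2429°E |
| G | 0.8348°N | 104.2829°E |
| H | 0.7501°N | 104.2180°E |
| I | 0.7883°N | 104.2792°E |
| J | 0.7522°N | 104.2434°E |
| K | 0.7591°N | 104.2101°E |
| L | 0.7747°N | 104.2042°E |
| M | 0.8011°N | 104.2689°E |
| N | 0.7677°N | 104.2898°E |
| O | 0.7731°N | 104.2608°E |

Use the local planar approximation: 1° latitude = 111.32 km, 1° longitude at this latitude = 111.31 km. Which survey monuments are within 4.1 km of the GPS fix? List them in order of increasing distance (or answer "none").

E, F, M, O

Distances from 0.8025°N, 104.2397°E:
A: 4.1533 km
B: 4.6198 km
C: 6.1694 km
D: 4.4801 km
E: 1.9054 km
F: 2.8499 km
G: 6.0043 km
H: 6.3135 km
I: 4.6723 km
J: 5.6145 km
K: 5.8478 km
L: 5.0191 km
M: 3.2540 km
N: 6.7902 km
O: 4.0283 km
Threshold 4.1 km: E (1.9054 km), F (2.8499 km), M (3.2540 km), O (4.0283 km) are within range.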